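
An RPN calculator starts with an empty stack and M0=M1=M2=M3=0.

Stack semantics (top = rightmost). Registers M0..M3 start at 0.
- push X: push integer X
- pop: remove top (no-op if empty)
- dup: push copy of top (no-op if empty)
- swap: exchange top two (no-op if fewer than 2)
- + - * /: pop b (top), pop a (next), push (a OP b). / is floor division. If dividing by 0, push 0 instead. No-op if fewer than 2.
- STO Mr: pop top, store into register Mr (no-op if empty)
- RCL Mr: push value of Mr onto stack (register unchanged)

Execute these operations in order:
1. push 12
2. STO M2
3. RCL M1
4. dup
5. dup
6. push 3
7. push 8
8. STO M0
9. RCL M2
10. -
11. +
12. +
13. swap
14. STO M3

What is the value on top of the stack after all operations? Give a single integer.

After op 1 (push 12): stack=[12] mem=[0,0,0,0]
After op 2 (STO M2): stack=[empty] mem=[0,0,12,0]
After op 3 (RCL M1): stack=[0] mem=[0,0,12,0]
After op 4 (dup): stack=[0,0] mem=[0,0,12,0]
After op 5 (dup): stack=[0,0,0] mem=[0,0,12,0]
After op 6 (push 3): stack=[0,0,0,3] mem=[0,0,12,0]
After op 7 (push 8): stack=[0,0,0,3,8] mem=[0,0,12,0]
After op 8 (STO M0): stack=[0,0,0,3] mem=[8,0,12,0]
After op 9 (RCL M2): stack=[0,0,0,3,12] mem=[8,0,12,0]
After op 10 (-): stack=[0,0,0,-9] mem=[8,0,12,0]
After op 11 (+): stack=[0,0,-9] mem=[8,0,12,0]
After op 12 (+): stack=[0,-9] mem=[8,0,12,0]
After op 13 (swap): stack=[-9,0] mem=[8,0,12,0]
After op 14 (STO M3): stack=[-9] mem=[8,0,12,0]

Answer: -9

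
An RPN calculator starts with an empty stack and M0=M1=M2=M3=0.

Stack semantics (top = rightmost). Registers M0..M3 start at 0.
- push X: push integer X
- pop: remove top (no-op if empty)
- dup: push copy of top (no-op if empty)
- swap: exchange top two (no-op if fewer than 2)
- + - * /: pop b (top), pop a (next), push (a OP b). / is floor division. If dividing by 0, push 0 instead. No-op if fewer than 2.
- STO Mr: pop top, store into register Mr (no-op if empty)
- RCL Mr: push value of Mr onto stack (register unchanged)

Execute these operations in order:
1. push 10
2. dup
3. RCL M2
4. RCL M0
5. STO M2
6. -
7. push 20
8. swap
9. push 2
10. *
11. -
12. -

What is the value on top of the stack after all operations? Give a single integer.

After op 1 (push 10): stack=[10] mem=[0,0,0,0]
After op 2 (dup): stack=[10,10] mem=[0,0,0,0]
After op 3 (RCL M2): stack=[10,10,0] mem=[0,0,0,0]
After op 4 (RCL M0): stack=[10,10,0,0] mem=[0,0,0,0]
After op 5 (STO M2): stack=[10,10,0] mem=[0,0,0,0]
After op 6 (-): stack=[10,10] mem=[0,0,0,0]
After op 7 (push 20): stack=[10,10,20] mem=[0,0,0,0]
After op 8 (swap): stack=[10,20,10] mem=[0,0,0,0]
After op 9 (push 2): stack=[10,20,10,2] mem=[0,0,0,0]
After op 10 (*): stack=[10,20,20] mem=[0,0,0,0]
After op 11 (-): stack=[10,0] mem=[0,0,0,0]
After op 12 (-): stack=[10] mem=[0,0,0,0]

Answer: 10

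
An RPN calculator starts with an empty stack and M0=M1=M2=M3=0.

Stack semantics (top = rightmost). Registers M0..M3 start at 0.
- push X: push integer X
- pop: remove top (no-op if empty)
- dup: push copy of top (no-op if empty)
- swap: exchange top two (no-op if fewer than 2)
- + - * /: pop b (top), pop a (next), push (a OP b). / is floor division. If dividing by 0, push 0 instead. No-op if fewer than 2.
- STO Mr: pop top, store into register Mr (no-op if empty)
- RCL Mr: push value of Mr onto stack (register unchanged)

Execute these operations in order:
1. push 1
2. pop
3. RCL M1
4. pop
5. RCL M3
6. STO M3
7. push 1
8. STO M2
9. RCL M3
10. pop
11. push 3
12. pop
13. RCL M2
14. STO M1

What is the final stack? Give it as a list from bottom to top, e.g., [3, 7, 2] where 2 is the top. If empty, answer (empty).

After op 1 (push 1): stack=[1] mem=[0,0,0,0]
After op 2 (pop): stack=[empty] mem=[0,0,0,0]
After op 3 (RCL M1): stack=[0] mem=[0,0,0,0]
After op 4 (pop): stack=[empty] mem=[0,0,0,0]
After op 5 (RCL M3): stack=[0] mem=[0,0,0,0]
After op 6 (STO M3): stack=[empty] mem=[0,0,0,0]
After op 7 (push 1): stack=[1] mem=[0,0,0,0]
After op 8 (STO M2): stack=[empty] mem=[0,0,1,0]
After op 9 (RCL M3): stack=[0] mem=[0,0,1,0]
After op 10 (pop): stack=[empty] mem=[0,0,1,0]
After op 11 (push 3): stack=[3] mem=[0,0,1,0]
After op 12 (pop): stack=[empty] mem=[0,0,1,0]
After op 13 (RCL M2): stack=[1] mem=[0,0,1,0]
After op 14 (STO M1): stack=[empty] mem=[0,1,1,0]

Answer: (empty)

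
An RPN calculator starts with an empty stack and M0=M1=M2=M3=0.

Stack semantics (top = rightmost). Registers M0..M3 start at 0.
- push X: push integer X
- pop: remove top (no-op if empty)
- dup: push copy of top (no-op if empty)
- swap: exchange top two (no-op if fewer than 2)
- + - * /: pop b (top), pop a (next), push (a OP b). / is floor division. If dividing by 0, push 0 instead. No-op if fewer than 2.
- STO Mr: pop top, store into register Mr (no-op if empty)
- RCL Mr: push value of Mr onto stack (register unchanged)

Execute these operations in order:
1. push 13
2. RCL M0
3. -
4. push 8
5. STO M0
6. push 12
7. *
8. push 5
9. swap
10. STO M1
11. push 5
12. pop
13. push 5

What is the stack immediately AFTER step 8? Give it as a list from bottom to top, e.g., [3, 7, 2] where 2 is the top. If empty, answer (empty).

After op 1 (push 13): stack=[13] mem=[0,0,0,0]
After op 2 (RCL M0): stack=[13,0] mem=[0,0,0,0]
After op 3 (-): stack=[13] mem=[0,0,0,0]
After op 4 (push 8): stack=[13,8] mem=[0,0,0,0]
After op 5 (STO M0): stack=[13] mem=[8,0,0,0]
After op 6 (push 12): stack=[13,12] mem=[8,0,0,0]
After op 7 (*): stack=[156] mem=[8,0,0,0]
After op 8 (push 5): stack=[156,5] mem=[8,0,0,0]

[156, 5]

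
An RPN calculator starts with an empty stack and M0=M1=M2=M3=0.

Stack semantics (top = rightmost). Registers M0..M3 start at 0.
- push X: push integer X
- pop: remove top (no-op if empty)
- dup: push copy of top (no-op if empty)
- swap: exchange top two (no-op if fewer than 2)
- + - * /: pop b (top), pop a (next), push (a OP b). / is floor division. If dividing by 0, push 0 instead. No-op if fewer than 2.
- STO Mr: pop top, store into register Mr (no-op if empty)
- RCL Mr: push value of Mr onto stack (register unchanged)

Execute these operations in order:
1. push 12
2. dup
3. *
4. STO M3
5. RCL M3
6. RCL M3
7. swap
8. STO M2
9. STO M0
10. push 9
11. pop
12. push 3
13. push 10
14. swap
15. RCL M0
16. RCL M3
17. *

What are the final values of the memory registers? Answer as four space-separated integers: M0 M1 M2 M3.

Answer: 144 0 144 144

Derivation:
After op 1 (push 12): stack=[12] mem=[0,0,0,0]
After op 2 (dup): stack=[12,12] mem=[0,0,0,0]
After op 3 (*): stack=[144] mem=[0,0,0,0]
After op 4 (STO M3): stack=[empty] mem=[0,0,0,144]
After op 5 (RCL M3): stack=[144] mem=[0,0,0,144]
After op 6 (RCL M3): stack=[144,144] mem=[0,0,0,144]
After op 7 (swap): stack=[144,144] mem=[0,0,0,144]
After op 8 (STO M2): stack=[144] mem=[0,0,144,144]
After op 9 (STO M0): stack=[empty] mem=[144,0,144,144]
After op 10 (push 9): stack=[9] mem=[144,0,144,144]
After op 11 (pop): stack=[empty] mem=[144,0,144,144]
After op 12 (push 3): stack=[3] mem=[144,0,144,144]
After op 13 (push 10): stack=[3,10] mem=[144,0,144,144]
After op 14 (swap): stack=[10,3] mem=[144,0,144,144]
After op 15 (RCL M0): stack=[10,3,144] mem=[144,0,144,144]
After op 16 (RCL M3): stack=[10,3,144,144] mem=[144,0,144,144]
After op 17 (*): stack=[10,3,20736] mem=[144,0,144,144]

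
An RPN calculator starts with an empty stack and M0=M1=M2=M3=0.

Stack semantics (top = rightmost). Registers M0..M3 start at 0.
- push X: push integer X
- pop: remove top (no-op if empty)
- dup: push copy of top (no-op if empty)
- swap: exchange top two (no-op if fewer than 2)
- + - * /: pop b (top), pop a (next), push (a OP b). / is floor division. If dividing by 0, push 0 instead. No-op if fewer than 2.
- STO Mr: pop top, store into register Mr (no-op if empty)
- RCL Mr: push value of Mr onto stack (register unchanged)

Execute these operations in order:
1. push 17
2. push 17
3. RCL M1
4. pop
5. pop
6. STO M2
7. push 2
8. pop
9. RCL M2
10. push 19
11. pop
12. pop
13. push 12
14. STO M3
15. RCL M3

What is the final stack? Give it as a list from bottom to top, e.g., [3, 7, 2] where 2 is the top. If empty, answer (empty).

After op 1 (push 17): stack=[17] mem=[0,0,0,0]
After op 2 (push 17): stack=[17,17] mem=[0,0,0,0]
After op 3 (RCL M1): stack=[17,17,0] mem=[0,0,0,0]
After op 4 (pop): stack=[17,17] mem=[0,0,0,0]
After op 5 (pop): stack=[17] mem=[0,0,0,0]
After op 6 (STO M2): stack=[empty] mem=[0,0,17,0]
After op 7 (push 2): stack=[2] mem=[0,0,17,0]
After op 8 (pop): stack=[empty] mem=[0,0,17,0]
After op 9 (RCL M2): stack=[17] mem=[0,0,17,0]
After op 10 (push 19): stack=[17,19] mem=[0,0,17,0]
After op 11 (pop): stack=[17] mem=[0,0,17,0]
After op 12 (pop): stack=[empty] mem=[0,0,17,0]
After op 13 (push 12): stack=[12] mem=[0,0,17,0]
After op 14 (STO M3): stack=[empty] mem=[0,0,17,12]
After op 15 (RCL M3): stack=[12] mem=[0,0,17,12]

Answer: [12]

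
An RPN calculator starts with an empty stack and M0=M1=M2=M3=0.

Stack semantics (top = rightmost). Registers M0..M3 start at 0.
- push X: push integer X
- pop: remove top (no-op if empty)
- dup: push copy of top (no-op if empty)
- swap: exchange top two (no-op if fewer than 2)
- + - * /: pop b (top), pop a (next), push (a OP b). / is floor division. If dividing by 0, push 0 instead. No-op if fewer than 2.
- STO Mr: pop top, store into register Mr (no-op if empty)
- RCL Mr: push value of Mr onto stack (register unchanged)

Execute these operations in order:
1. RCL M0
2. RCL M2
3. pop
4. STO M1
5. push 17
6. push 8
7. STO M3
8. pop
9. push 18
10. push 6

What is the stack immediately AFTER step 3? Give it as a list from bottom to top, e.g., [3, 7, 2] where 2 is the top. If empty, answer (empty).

After op 1 (RCL M0): stack=[0] mem=[0,0,0,0]
After op 2 (RCL M2): stack=[0,0] mem=[0,0,0,0]
After op 3 (pop): stack=[0] mem=[0,0,0,0]

[0]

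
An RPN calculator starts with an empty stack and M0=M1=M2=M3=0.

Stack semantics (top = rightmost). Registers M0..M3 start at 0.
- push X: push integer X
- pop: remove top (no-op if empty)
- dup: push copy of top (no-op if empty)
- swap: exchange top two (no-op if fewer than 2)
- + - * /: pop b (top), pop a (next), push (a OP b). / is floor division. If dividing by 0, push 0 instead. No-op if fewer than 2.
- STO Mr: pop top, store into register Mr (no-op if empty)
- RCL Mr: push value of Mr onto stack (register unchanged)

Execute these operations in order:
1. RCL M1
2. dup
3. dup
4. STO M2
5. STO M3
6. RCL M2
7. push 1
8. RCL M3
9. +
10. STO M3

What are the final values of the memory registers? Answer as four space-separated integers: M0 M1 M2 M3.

After op 1 (RCL M1): stack=[0] mem=[0,0,0,0]
After op 2 (dup): stack=[0,0] mem=[0,0,0,0]
After op 3 (dup): stack=[0,0,0] mem=[0,0,0,0]
After op 4 (STO M2): stack=[0,0] mem=[0,0,0,0]
After op 5 (STO M3): stack=[0] mem=[0,0,0,0]
After op 6 (RCL M2): stack=[0,0] mem=[0,0,0,0]
After op 7 (push 1): stack=[0,0,1] mem=[0,0,0,0]
After op 8 (RCL M3): stack=[0,0,1,0] mem=[0,0,0,0]
After op 9 (+): stack=[0,0,1] mem=[0,0,0,0]
After op 10 (STO M3): stack=[0,0] mem=[0,0,0,1]

Answer: 0 0 0 1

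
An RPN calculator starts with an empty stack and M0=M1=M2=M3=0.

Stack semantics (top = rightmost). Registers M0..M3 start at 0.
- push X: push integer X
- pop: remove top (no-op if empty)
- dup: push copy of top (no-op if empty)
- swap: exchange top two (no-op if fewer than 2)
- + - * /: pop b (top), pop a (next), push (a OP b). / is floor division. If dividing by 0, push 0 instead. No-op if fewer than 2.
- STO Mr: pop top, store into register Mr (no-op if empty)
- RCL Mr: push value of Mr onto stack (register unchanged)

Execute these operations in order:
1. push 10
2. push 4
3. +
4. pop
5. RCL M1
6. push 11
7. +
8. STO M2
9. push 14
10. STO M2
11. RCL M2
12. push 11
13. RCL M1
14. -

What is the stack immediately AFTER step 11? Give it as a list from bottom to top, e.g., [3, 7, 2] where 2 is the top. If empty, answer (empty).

After op 1 (push 10): stack=[10] mem=[0,0,0,0]
After op 2 (push 4): stack=[10,4] mem=[0,0,0,0]
After op 3 (+): stack=[14] mem=[0,0,0,0]
After op 4 (pop): stack=[empty] mem=[0,0,0,0]
After op 5 (RCL M1): stack=[0] mem=[0,0,0,0]
After op 6 (push 11): stack=[0,11] mem=[0,0,0,0]
After op 7 (+): stack=[11] mem=[0,0,0,0]
After op 8 (STO M2): stack=[empty] mem=[0,0,11,0]
After op 9 (push 14): stack=[14] mem=[0,0,11,0]
After op 10 (STO M2): stack=[empty] mem=[0,0,14,0]
After op 11 (RCL M2): stack=[14] mem=[0,0,14,0]

[14]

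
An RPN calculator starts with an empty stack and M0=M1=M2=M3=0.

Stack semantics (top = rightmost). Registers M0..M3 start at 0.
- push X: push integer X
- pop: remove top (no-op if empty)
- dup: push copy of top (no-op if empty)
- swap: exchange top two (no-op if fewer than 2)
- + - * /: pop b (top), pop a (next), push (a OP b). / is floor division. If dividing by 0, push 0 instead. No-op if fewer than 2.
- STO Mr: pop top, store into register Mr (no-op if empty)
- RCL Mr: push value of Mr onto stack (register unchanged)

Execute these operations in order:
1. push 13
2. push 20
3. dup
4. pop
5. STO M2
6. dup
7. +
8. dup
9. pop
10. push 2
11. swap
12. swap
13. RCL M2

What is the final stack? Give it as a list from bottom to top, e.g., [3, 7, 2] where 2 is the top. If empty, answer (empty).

Answer: [26, 2, 20]

Derivation:
After op 1 (push 13): stack=[13] mem=[0,0,0,0]
After op 2 (push 20): stack=[13,20] mem=[0,0,0,0]
After op 3 (dup): stack=[13,20,20] mem=[0,0,0,0]
After op 4 (pop): stack=[13,20] mem=[0,0,0,0]
After op 5 (STO M2): stack=[13] mem=[0,0,20,0]
After op 6 (dup): stack=[13,13] mem=[0,0,20,0]
After op 7 (+): stack=[26] mem=[0,0,20,0]
After op 8 (dup): stack=[26,26] mem=[0,0,20,0]
After op 9 (pop): stack=[26] mem=[0,0,20,0]
After op 10 (push 2): stack=[26,2] mem=[0,0,20,0]
After op 11 (swap): stack=[2,26] mem=[0,0,20,0]
After op 12 (swap): stack=[26,2] mem=[0,0,20,0]
After op 13 (RCL M2): stack=[26,2,20] mem=[0,0,20,0]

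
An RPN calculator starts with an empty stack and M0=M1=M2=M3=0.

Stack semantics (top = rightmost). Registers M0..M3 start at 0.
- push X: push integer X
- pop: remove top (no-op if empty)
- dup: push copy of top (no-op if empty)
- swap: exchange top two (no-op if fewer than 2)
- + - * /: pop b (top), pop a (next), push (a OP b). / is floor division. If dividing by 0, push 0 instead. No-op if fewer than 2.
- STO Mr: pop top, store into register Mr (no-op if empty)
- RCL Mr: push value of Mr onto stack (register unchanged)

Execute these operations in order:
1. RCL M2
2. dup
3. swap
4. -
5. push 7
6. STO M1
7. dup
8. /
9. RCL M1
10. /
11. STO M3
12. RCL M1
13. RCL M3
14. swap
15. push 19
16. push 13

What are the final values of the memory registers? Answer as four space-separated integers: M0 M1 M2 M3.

After op 1 (RCL M2): stack=[0] mem=[0,0,0,0]
After op 2 (dup): stack=[0,0] mem=[0,0,0,0]
After op 3 (swap): stack=[0,0] mem=[0,0,0,0]
After op 4 (-): stack=[0] mem=[0,0,0,0]
After op 5 (push 7): stack=[0,7] mem=[0,0,0,0]
After op 6 (STO M1): stack=[0] mem=[0,7,0,0]
After op 7 (dup): stack=[0,0] mem=[0,7,0,0]
After op 8 (/): stack=[0] mem=[0,7,0,0]
After op 9 (RCL M1): stack=[0,7] mem=[0,7,0,0]
After op 10 (/): stack=[0] mem=[0,7,0,0]
After op 11 (STO M3): stack=[empty] mem=[0,7,0,0]
After op 12 (RCL M1): stack=[7] mem=[0,7,0,0]
After op 13 (RCL M3): stack=[7,0] mem=[0,7,0,0]
After op 14 (swap): stack=[0,7] mem=[0,7,0,0]
After op 15 (push 19): stack=[0,7,19] mem=[0,7,0,0]
After op 16 (push 13): stack=[0,7,19,13] mem=[0,7,0,0]

Answer: 0 7 0 0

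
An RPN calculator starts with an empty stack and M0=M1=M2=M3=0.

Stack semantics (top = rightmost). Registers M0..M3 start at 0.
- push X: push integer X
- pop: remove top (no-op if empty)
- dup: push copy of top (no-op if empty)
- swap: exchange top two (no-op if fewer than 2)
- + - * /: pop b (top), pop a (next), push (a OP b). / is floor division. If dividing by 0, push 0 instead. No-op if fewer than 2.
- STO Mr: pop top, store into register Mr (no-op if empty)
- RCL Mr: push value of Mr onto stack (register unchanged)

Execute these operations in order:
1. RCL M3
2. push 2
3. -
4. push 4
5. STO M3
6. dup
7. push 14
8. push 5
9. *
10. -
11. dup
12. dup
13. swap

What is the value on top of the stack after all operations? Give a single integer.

Answer: -72

Derivation:
After op 1 (RCL M3): stack=[0] mem=[0,0,0,0]
After op 2 (push 2): stack=[0,2] mem=[0,0,0,0]
After op 3 (-): stack=[-2] mem=[0,0,0,0]
After op 4 (push 4): stack=[-2,4] mem=[0,0,0,0]
After op 5 (STO M3): stack=[-2] mem=[0,0,0,4]
After op 6 (dup): stack=[-2,-2] mem=[0,0,0,4]
After op 7 (push 14): stack=[-2,-2,14] mem=[0,0,0,4]
After op 8 (push 5): stack=[-2,-2,14,5] mem=[0,0,0,4]
After op 9 (*): stack=[-2,-2,70] mem=[0,0,0,4]
After op 10 (-): stack=[-2,-72] mem=[0,0,0,4]
After op 11 (dup): stack=[-2,-72,-72] mem=[0,0,0,4]
After op 12 (dup): stack=[-2,-72,-72,-72] mem=[0,0,0,4]
After op 13 (swap): stack=[-2,-72,-72,-72] mem=[0,0,0,4]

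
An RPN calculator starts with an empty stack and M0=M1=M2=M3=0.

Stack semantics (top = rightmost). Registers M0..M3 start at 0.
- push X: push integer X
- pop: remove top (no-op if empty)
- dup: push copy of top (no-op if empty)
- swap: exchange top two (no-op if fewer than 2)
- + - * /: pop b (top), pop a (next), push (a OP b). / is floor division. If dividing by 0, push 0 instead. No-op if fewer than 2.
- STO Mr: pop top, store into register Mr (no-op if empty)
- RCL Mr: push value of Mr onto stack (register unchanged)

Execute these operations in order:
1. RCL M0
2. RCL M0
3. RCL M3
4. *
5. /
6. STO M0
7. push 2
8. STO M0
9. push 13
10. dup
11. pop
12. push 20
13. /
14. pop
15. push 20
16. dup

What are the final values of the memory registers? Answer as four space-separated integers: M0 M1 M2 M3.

Answer: 2 0 0 0

Derivation:
After op 1 (RCL M0): stack=[0] mem=[0,0,0,0]
After op 2 (RCL M0): stack=[0,0] mem=[0,0,0,0]
After op 3 (RCL M3): stack=[0,0,0] mem=[0,0,0,0]
After op 4 (*): stack=[0,0] mem=[0,0,0,0]
After op 5 (/): stack=[0] mem=[0,0,0,0]
After op 6 (STO M0): stack=[empty] mem=[0,0,0,0]
After op 7 (push 2): stack=[2] mem=[0,0,0,0]
After op 8 (STO M0): stack=[empty] mem=[2,0,0,0]
After op 9 (push 13): stack=[13] mem=[2,0,0,0]
After op 10 (dup): stack=[13,13] mem=[2,0,0,0]
After op 11 (pop): stack=[13] mem=[2,0,0,0]
After op 12 (push 20): stack=[13,20] mem=[2,0,0,0]
After op 13 (/): stack=[0] mem=[2,0,0,0]
After op 14 (pop): stack=[empty] mem=[2,0,0,0]
After op 15 (push 20): stack=[20] mem=[2,0,0,0]
After op 16 (dup): stack=[20,20] mem=[2,0,0,0]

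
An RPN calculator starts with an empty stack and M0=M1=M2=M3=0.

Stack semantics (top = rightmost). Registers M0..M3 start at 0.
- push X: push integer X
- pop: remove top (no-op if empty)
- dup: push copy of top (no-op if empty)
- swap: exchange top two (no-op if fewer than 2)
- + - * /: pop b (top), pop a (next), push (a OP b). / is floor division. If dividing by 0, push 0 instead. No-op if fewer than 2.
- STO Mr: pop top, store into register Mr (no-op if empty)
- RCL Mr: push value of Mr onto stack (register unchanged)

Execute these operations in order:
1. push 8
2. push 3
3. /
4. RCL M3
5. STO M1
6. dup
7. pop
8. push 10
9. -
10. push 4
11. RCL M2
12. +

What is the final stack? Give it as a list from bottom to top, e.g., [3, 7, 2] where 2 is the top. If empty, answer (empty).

Answer: [-8, 4]

Derivation:
After op 1 (push 8): stack=[8] mem=[0,0,0,0]
After op 2 (push 3): stack=[8,3] mem=[0,0,0,0]
After op 3 (/): stack=[2] mem=[0,0,0,0]
After op 4 (RCL M3): stack=[2,0] mem=[0,0,0,0]
After op 5 (STO M1): stack=[2] mem=[0,0,0,0]
After op 6 (dup): stack=[2,2] mem=[0,0,0,0]
After op 7 (pop): stack=[2] mem=[0,0,0,0]
After op 8 (push 10): stack=[2,10] mem=[0,0,0,0]
After op 9 (-): stack=[-8] mem=[0,0,0,0]
After op 10 (push 4): stack=[-8,4] mem=[0,0,0,0]
After op 11 (RCL M2): stack=[-8,4,0] mem=[0,0,0,0]
After op 12 (+): stack=[-8,4] mem=[0,0,0,0]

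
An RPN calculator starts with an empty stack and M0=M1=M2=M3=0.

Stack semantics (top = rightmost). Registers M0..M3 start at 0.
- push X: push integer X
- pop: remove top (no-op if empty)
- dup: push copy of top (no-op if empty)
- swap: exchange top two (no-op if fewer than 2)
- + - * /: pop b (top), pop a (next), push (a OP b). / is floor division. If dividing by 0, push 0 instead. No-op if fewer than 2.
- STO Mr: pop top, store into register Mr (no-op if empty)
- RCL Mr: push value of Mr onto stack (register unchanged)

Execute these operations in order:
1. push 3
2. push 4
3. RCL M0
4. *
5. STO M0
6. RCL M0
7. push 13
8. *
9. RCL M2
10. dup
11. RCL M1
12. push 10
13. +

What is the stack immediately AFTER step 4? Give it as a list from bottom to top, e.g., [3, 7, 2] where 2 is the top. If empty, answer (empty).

After op 1 (push 3): stack=[3] mem=[0,0,0,0]
After op 2 (push 4): stack=[3,4] mem=[0,0,0,0]
After op 3 (RCL M0): stack=[3,4,0] mem=[0,0,0,0]
After op 4 (*): stack=[3,0] mem=[0,0,0,0]

[3, 0]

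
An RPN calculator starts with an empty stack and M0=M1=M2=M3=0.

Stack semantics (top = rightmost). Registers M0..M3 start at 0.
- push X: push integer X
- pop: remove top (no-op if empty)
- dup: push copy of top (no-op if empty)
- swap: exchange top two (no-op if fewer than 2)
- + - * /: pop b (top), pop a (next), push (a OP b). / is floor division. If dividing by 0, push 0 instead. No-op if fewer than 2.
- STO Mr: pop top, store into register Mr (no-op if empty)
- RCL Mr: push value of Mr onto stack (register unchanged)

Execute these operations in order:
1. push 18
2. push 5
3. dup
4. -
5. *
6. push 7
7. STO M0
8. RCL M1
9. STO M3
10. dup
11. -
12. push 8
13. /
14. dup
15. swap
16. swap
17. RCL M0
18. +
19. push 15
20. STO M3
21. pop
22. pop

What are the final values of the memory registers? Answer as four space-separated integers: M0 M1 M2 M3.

After op 1 (push 18): stack=[18] mem=[0,0,0,0]
After op 2 (push 5): stack=[18,5] mem=[0,0,0,0]
After op 3 (dup): stack=[18,5,5] mem=[0,0,0,0]
After op 4 (-): stack=[18,0] mem=[0,0,0,0]
After op 5 (*): stack=[0] mem=[0,0,0,0]
After op 6 (push 7): stack=[0,7] mem=[0,0,0,0]
After op 7 (STO M0): stack=[0] mem=[7,0,0,0]
After op 8 (RCL M1): stack=[0,0] mem=[7,0,0,0]
After op 9 (STO M3): stack=[0] mem=[7,0,0,0]
After op 10 (dup): stack=[0,0] mem=[7,0,0,0]
After op 11 (-): stack=[0] mem=[7,0,0,0]
After op 12 (push 8): stack=[0,8] mem=[7,0,0,0]
After op 13 (/): stack=[0] mem=[7,0,0,0]
After op 14 (dup): stack=[0,0] mem=[7,0,0,0]
After op 15 (swap): stack=[0,0] mem=[7,0,0,0]
After op 16 (swap): stack=[0,0] mem=[7,0,0,0]
After op 17 (RCL M0): stack=[0,0,7] mem=[7,0,0,0]
After op 18 (+): stack=[0,7] mem=[7,0,0,0]
After op 19 (push 15): stack=[0,7,15] mem=[7,0,0,0]
After op 20 (STO M3): stack=[0,7] mem=[7,0,0,15]
After op 21 (pop): stack=[0] mem=[7,0,0,15]
After op 22 (pop): stack=[empty] mem=[7,0,0,15]

Answer: 7 0 0 15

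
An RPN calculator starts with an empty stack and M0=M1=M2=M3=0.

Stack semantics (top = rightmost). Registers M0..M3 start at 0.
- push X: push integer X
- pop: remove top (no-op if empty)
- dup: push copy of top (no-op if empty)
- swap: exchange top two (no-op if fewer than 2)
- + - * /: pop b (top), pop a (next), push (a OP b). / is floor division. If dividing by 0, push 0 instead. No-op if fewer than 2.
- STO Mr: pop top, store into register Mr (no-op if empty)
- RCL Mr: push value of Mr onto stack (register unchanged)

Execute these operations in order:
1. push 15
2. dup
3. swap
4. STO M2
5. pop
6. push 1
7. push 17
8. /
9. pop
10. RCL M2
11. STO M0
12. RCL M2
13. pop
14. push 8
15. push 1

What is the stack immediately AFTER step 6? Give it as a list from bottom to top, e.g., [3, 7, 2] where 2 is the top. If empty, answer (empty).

After op 1 (push 15): stack=[15] mem=[0,0,0,0]
After op 2 (dup): stack=[15,15] mem=[0,0,0,0]
After op 3 (swap): stack=[15,15] mem=[0,0,0,0]
After op 4 (STO M2): stack=[15] mem=[0,0,15,0]
After op 5 (pop): stack=[empty] mem=[0,0,15,0]
After op 6 (push 1): stack=[1] mem=[0,0,15,0]

[1]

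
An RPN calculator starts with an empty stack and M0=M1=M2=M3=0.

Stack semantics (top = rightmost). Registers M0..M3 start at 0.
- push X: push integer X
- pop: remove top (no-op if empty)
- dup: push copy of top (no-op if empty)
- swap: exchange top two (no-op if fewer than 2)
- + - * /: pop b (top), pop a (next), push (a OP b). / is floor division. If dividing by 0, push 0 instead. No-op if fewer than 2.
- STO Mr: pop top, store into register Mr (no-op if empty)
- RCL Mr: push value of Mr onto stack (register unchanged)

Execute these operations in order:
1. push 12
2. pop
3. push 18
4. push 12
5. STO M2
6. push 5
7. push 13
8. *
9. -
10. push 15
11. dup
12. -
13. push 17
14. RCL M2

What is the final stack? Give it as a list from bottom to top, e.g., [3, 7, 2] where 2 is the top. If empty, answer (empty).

After op 1 (push 12): stack=[12] mem=[0,0,0,0]
After op 2 (pop): stack=[empty] mem=[0,0,0,0]
After op 3 (push 18): stack=[18] mem=[0,0,0,0]
After op 4 (push 12): stack=[18,12] mem=[0,0,0,0]
After op 5 (STO M2): stack=[18] mem=[0,0,12,0]
After op 6 (push 5): stack=[18,5] mem=[0,0,12,0]
After op 7 (push 13): stack=[18,5,13] mem=[0,0,12,0]
After op 8 (*): stack=[18,65] mem=[0,0,12,0]
After op 9 (-): stack=[-47] mem=[0,0,12,0]
After op 10 (push 15): stack=[-47,15] mem=[0,0,12,0]
After op 11 (dup): stack=[-47,15,15] mem=[0,0,12,0]
After op 12 (-): stack=[-47,0] mem=[0,0,12,0]
After op 13 (push 17): stack=[-47,0,17] mem=[0,0,12,0]
After op 14 (RCL M2): stack=[-47,0,17,12] mem=[0,0,12,0]

Answer: [-47, 0, 17, 12]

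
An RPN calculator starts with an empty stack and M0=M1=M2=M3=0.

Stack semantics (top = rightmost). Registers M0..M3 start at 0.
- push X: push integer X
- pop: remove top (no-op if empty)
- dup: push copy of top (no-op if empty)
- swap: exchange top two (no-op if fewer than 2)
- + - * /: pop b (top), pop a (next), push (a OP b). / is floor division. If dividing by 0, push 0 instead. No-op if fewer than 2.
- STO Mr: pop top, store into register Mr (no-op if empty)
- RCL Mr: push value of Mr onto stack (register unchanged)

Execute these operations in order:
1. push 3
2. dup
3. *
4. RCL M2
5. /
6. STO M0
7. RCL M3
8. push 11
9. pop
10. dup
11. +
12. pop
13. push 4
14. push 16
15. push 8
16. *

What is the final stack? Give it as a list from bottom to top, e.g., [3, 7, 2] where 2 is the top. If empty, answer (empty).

Answer: [4, 128]

Derivation:
After op 1 (push 3): stack=[3] mem=[0,0,0,0]
After op 2 (dup): stack=[3,3] mem=[0,0,0,0]
After op 3 (*): stack=[9] mem=[0,0,0,0]
After op 4 (RCL M2): stack=[9,0] mem=[0,0,0,0]
After op 5 (/): stack=[0] mem=[0,0,0,0]
After op 6 (STO M0): stack=[empty] mem=[0,0,0,0]
After op 7 (RCL M3): stack=[0] mem=[0,0,0,0]
After op 8 (push 11): stack=[0,11] mem=[0,0,0,0]
After op 9 (pop): stack=[0] mem=[0,0,0,0]
After op 10 (dup): stack=[0,0] mem=[0,0,0,0]
After op 11 (+): stack=[0] mem=[0,0,0,0]
After op 12 (pop): stack=[empty] mem=[0,0,0,0]
After op 13 (push 4): stack=[4] mem=[0,0,0,0]
After op 14 (push 16): stack=[4,16] mem=[0,0,0,0]
After op 15 (push 8): stack=[4,16,8] mem=[0,0,0,0]
After op 16 (*): stack=[4,128] mem=[0,0,0,0]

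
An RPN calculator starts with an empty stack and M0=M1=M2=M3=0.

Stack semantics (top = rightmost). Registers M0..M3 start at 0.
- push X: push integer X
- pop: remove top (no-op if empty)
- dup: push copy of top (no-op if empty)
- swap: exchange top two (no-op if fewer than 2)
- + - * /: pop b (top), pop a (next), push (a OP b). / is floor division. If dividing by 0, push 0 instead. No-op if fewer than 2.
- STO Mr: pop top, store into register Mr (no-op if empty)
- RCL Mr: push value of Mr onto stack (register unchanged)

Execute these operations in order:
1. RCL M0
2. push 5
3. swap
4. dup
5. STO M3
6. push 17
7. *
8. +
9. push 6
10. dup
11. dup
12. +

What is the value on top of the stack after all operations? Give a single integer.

After op 1 (RCL M0): stack=[0] mem=[0,0,0,0]
After op 2 (push 5): stack=[0,5] mem=[0,0,0,0]
After op 3 (swap): stack=[5,0] mem=[0,0,0,0]
After op 4 (dup): stack=[5,0,0] mem=[0,0,0,0]
After op 5 (STO M3): stack=[5,0] mem=[0,0,0,0]
After op 6 (push 17): stack=[5,0,17] mem=[0,0,0,0]
After op 7 (*): stack=[5,0] mem=[0,0,0,0]
After op 8 (+): stack=[5] mem=[0,0,0,0]
After op 9 (push 6): stack=[5,6] mem=[0,0,0,0]
After op 10 (dup): stack=[5,6,6] mem=[0,0,0,0]
After op 11 (dup): stack=[5,6,6,6] mem=[0,0,0,0]
After op 12 (+): stack=[5,6,12] mem=[0,0,0,0]

Answer: 12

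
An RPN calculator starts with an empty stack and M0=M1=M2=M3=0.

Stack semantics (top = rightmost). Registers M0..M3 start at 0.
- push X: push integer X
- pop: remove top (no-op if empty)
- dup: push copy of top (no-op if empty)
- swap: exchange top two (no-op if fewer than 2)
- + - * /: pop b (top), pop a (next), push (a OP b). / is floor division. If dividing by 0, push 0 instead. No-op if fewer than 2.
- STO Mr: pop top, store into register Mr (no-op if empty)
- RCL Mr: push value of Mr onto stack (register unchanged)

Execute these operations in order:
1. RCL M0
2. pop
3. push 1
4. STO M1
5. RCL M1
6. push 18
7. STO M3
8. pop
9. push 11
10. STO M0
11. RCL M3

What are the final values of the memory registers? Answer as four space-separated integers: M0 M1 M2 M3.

Answer: 11 1 0 18

Derivation:
After op 1 (RCL M0): stack=[0] mem=[0,0,0,0]
After op 2 (pop): stack=[empty] mem=[0,0,0,0]
After op 3 (push 1): stack=[1] mem=[0,0,0,0]
After op 4 (STO M1): stack=[empty] mem=[0,1,0,0]
After op 5 (RCL M1): stack=[1] mem=[0,1,0,0]
After op 6 (push 18): stack=[1,18] mem=[0,1,0,0]
After op 7 (STO M3): stack=[1] mem=[0,1,0,18]
After op 8 (pop): stack=[empty] mem=[0,1,0,18]
After op 9 (push 11): stack=[11] mem=[0,1,0,18]
After op 10 (STO M0): stack=[empty] mem=[11,1,0,18]
After op 11 (RCL M3): stack=[18] mem=[11,1,0,18]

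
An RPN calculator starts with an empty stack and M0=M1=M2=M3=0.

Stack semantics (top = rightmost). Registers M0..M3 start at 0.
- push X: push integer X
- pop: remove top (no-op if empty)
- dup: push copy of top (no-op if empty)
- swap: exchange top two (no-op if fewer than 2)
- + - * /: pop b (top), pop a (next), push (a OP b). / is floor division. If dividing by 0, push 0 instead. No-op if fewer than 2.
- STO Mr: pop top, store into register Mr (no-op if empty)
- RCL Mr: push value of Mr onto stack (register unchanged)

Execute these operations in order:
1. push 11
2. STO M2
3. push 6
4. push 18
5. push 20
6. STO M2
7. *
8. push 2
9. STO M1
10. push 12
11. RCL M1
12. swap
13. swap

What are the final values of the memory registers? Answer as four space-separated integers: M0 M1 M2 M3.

Answer: 0 2 20 0

Derivation:
After op 1 (push 11): stack=[11] mem=[0,0,0,0]
After op 2 (STO M2): stack=[empty] mem=[0,0,11,0]
After op 3 (push 6): stack=[6] mem=[0,0,11,0]
After op 4 (push 18): stack=[6,18] mem=[0,0,11,0]
After op 5 (push 20): stack=[6,18,20] mem=[0,0,11,0]
After op 6 (STO M2): stack=[6,18] mem=[0,0,20,0]
After op 7 (*): stack=[108] mem=[0,0,20,0]
After op 8 (push 2): stack=[108,2] mem=[0,0,20,0]
After op 9 (STO M1): stack=[108] mem=[0,2,20,0]
After op 10 (push 12): stack=[108,12] mem=[0,2,20,0]
After op 11 (RCL M1): stack=[108,12,2] mem=[0,2,20,0]
After op 12 (swap): stack=[108,2,12] mem=[0,2,20,0]
After op 13 (swap): stack=[108,12,2] mem=[0,2,20,0]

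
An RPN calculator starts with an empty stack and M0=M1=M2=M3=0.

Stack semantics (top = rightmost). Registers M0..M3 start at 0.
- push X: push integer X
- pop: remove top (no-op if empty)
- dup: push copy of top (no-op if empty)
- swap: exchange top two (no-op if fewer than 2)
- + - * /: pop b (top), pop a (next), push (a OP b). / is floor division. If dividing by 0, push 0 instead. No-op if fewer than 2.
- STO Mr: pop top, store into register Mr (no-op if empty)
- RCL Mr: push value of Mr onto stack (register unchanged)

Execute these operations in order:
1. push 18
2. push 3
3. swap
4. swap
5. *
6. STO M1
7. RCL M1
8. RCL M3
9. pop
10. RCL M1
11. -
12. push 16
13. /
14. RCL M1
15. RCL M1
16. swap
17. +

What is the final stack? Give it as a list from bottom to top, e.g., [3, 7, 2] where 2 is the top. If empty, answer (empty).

Answer: [0, 108]

Derivation:
After op 1 (push 18): stack=[18] mem=[0,0,0,0]
After op 2 (push 3): stack=[18,3] mem=[0,0,0,0]
After op 3 (swap): stack=[3,18] mem=[0,0,0,0]
After op 4 (swap): stack=[18,3] mem=[0,0,0,0]
After op 5 (*): stack=[54] mem=[0,0,0,0]
After op 6 (STO M1): stack=[empty] mem=[0,54,0,0]
After op 7 (RCL M1): stack=[54] mem=[0,54,0,0]
After op 8 (RCL M3): stack=[54,0] mem=[0,54,0,0]
After op 9 (pop): stack=[54] mem=[0,54,0,0]
After op 10 (RCL M1): stack=[54,54] mem=[0,54,0,0]
After op 11 (-): stack=[0] mem=[0,54,0,0]
After op 12 (push 16): stack=[0,16] mem=[0,54,0,0]
After op 13 (/): stack=[0] mem=[0,54,0,0]
After op 14 (RCL M1): stack=[0,54] mem=[0,54,0,0]
After op 15 (RCL M1): stack=[0,54,54] mem=[0,54,0,0]
After op 16 (swap): stack=[0,54,54] mem=[0,54,0,0]
After op 17 (+): stack=[0,108] mem=[0,54,0,0]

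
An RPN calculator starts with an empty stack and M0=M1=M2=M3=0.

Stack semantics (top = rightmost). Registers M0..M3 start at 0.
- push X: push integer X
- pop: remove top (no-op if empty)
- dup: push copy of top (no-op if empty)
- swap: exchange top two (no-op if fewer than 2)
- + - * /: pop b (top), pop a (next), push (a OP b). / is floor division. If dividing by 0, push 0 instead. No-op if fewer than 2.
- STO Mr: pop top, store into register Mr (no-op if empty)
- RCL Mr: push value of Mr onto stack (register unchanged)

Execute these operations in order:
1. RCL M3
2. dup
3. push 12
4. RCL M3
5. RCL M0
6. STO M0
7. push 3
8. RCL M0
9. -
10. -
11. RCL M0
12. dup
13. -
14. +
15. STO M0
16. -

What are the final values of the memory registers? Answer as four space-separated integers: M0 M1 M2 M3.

After op 1 (RCL M3): stack=[0] mem=[0,0,0,0]
After op 2 (dup): stack=[0,0] mem=[0,0,0,0]
After op 3 (push 12): stack=[0,0,12] mem=[0,0,0,0]
After op 4 (RCL M3): stack=[0,0,12,0] mem=[0,0,0,0]
After op 5 (RCL M0): stack=[0,0,12,0,0] mem=[0,0,0,0]
After op 6 (STO M0): stack=[0,0,12,0] mem=[0,0,0,0]
After op 7 (push 3): stack=[0,0,12,0,3] mem=[0,0,0,0]
After op 8 (RCL M0): stack=[0,0,12,0,3,0] mem=[0,0,0,0]
After op 9 (-): stack=[0,0,12,0,3] mem=[0,0,0,0]
After op 10 (-): stack=[0,0,12,-3] mem=[0,0,0,0]
After op 11 (RCL M0): stack=[0,0,12,-3,0] mem=[0,0,0,0]
After op 12 (dup): stack=[0,0,12,-3,0,0] mem=[0,0,0,0]
After op 13 (-): stack=[0,0,12,-3,0] mem=[0,0,0,0]
After op 14 (+): stack=[0,0,12,-3] mem=[0,0,0,0]
After op 15 (STO M0): stack=[0,0,12] mem=[-3,0,0,0]
After op 16 (-): stack=[0,-12] mem=[-3,0,0,0]

Answer: -3 0 0 0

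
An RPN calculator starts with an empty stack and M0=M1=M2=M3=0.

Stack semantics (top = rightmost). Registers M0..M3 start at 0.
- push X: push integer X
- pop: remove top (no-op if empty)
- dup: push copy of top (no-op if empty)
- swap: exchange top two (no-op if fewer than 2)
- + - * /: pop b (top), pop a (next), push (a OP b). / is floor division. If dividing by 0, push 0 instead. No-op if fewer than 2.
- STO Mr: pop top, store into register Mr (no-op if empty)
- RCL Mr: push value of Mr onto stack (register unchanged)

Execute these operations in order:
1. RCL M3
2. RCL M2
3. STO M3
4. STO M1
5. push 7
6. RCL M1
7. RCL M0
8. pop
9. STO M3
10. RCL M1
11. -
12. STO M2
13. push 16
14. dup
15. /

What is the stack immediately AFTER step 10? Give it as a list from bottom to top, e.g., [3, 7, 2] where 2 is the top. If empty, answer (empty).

After op 1 (RCL M3): stack=[0] mem=[0,0,0,0]
After op 2 (RCL M2): stack=[0,0] mem=[0,0,0,0]
After op 3 (STO M3): stack=[0] mem=[0,0,0,0]
After op 4 (STO M1): stack=[empty] mem=[0,0,0,0]
After op 5 (push 7): stack=[7] mem=[0,0,0,0]
After op 6 (RCL M1): stack=[7,0] mem=[0,0,0,0]
After op 7 (RCL M0): stack=[7,0,0] mem=[0,0,0,0]
After op 8 (pop): stack=[7,0] mem=[0,0,0,0]
After op 9 (STO M3): stack=[7] mem=[0,0,0,0]
After op 10 (RCL M1): stack=[7,0] mem=[0,0,0,0]

[7, 0]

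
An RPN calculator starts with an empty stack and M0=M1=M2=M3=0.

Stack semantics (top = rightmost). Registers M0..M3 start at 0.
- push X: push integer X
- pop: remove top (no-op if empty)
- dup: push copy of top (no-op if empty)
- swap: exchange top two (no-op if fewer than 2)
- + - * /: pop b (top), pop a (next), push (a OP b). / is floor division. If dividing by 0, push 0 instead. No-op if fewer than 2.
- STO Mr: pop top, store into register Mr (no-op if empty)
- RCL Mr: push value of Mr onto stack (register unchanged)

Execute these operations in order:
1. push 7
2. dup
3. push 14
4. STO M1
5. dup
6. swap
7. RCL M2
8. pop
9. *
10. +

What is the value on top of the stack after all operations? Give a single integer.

Answer: 56

Derivation:
After op 1 (push 7): stack=[7] mem=[0,0,0,0]
After op 2 (dup): stack=[7,7] mem=[0,0,0,0]
After op 3 (push 14): stack=[7,7,14] mem=[0,0,0,0]
After op 4 (STO M1): stack=[7,7] mem=[0,14,0,0]
After op 5 (dup): stack=[7,7,7] mem=[0,14,0,0]
After op 6 (swap): stack=[7,7,7] mem=[0,14,0,0]
After op 7 (RCL M2): stack=[7,7,7,0] mem=[0,14,0,0]
After op 8 (pop): stack=[7,7,7] mem=[0,14,0,0]
After op 9 (*): stack=[7,49] mem=[0,14,0,0]
After op 10 (+): stack=[56] mem=[0,14,0,0]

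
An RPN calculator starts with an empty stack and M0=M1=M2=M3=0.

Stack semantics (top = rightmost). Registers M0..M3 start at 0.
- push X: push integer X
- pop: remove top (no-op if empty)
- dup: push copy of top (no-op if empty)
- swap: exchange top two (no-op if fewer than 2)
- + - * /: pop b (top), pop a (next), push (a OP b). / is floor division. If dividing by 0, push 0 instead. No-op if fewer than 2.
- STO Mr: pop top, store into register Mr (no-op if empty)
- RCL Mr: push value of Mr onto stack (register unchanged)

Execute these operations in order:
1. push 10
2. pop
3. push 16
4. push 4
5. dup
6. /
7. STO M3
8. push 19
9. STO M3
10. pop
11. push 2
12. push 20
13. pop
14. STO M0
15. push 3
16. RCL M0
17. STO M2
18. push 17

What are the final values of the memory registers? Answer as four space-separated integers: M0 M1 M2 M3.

After op 1 (push 10): stack=[10] mem=[0,0,0,0]
After op 2 (pop): stack=[empty] mem=[0,0,0,0]
After op 3 (push 16): stack=[16] mem=[0,0,0,0]
After op 4 (push 4): stack=[16,4] mem=[0,0,0,0]
After op 5 (dup): stack=[16,4,4] mem=[0,0,0,0]
After op 6 (/): stack=[16,1] mem=[0,0,0,0]
After op 7 (STO M3): stack=[16] mem=[0,0,0,1]
After op 8 (push 19): stack=[16,19] mem=[0,0,0,1]
After op 9 (STO M3): stack=[16] mem=[0,0,0,19]
After op 10 (pop): stack=[empty] mem=[0,0,0,19]
After op 11 (push 2): stack=[2] mem=[0,0,0,19]
After op 12 (push 20): stack=[2,20] mem=[0,0,0,19]
After op 13 (pop): stack=[2] mem=[0,0,0,19]
After op 14 (STO M0): stack=[empty] mem=[2,0,0,19]
After op 15 (push 3): stack=[3] mem=[2,0,0,19]
After op 16 (RCL M0): stack=[3,2] mem=[2,0,0,19]
After op 17 (STO M2): stack=[3] mem=[2,0,2,19]
After op 18 (push 17): stack=[3,17] mem=[2,0,2,19]

Answer: 2 0 2 19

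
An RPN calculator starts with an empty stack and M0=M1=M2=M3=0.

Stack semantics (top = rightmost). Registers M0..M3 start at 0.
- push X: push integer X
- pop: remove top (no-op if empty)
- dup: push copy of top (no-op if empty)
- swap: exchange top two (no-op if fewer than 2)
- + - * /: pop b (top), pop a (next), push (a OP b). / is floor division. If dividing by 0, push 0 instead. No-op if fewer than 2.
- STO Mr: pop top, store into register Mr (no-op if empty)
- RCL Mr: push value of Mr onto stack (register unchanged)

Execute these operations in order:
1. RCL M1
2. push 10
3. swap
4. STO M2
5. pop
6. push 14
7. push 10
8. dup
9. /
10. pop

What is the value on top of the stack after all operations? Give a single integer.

After op 1 (RCL M1): stack=[0] mem=[0,0,0,0]
After op 2 (push 10): stack=[0,10] mem=[0,0,0,0]
After op 3 (swap): stack=[10,0] mem=[0,0,0,0]
After op 4 (STO M2): stack=[10] mem=[0,0,0,0]
After op 5 (pop): stack=[empty] mem=[0,0,0,0]
After op 6 (push 14): stack=[14] mem=[0,0,0,0]
After op 7 (push 10): stack=[14,10] mem=[0,0,0,0]
After op 8 (dup): stack=[14,10,10] mem=[0,0,0,0]
After op 9 (/): stack=[14,1] mem=[0,0,0,0]
After op 10 (pop): stack=[14] mem=[0,0,0,0]

Answer: 14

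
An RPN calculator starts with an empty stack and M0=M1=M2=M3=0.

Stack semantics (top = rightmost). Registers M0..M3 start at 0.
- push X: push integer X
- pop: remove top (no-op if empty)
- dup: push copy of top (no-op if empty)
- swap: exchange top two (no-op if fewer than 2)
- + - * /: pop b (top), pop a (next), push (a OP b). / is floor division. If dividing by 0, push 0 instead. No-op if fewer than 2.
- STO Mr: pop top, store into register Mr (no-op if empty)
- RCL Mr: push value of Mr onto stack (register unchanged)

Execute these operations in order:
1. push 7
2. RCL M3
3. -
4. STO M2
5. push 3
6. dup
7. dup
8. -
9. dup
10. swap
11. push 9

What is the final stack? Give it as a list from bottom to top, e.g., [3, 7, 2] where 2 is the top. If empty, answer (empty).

After op 1 (push 7): stack=[7] mem=[0,0,0,0]
After op 2 (RCL M3): stack=[7,0] mem=[0,0,0,0]
After op 3 (-): stack=[7] mem=[0,0,0,0]
After op 4 (STO M2): stack=[empty] mem=[0,0,7,0]
After op 5 (push 3): stack=[3] mem=[0,0,7,0]
After op 6 (dup): stack=[3,3] mem=[0,0,7,0]
After op 7 (dup): stack=[3,3,3] mem=[0,0,7,0]
After op 8 (-): stack=[3,0] mem=[0,0,7,0]
After op 9 (dup): stack=[3,0,0] mem=[0,0,7,0]
After op 10 (swap): stack=[3,0,0] mem=[0,0,7,0]
After op 11 (push 9): stack=[3,0,0,9] mem=[0,0,7,0]

Answer: [3, 0, 0, 9]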